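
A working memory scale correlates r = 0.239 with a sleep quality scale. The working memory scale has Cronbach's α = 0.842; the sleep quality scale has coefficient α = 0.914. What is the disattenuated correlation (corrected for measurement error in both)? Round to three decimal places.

r_true = r_obs / √(r_xx · r_yy) = 0.239 / √(0.842 × 0.914) = 0.239 / √0.769588 = 0.239 / 0.8773 ≈ 0.272.

0.272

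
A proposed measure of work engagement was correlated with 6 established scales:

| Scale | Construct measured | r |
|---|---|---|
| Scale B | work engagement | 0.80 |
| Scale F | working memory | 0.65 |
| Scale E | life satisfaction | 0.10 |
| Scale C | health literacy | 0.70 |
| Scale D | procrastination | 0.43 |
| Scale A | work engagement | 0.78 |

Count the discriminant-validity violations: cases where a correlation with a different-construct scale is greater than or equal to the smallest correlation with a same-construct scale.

0

Convergent (same construct = work engagement): Scale B, Scale A.
Smallest convergent = 0.78. Discriminant values: 0.65, 0.10, 0.70, 0.43; count ≥ 0.78 → 0.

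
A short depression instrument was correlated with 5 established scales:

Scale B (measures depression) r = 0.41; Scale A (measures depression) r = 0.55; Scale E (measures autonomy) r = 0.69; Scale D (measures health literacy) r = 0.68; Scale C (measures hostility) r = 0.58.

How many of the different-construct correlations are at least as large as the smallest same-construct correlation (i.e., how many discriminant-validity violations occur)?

Convergent (same construct = depression): Scale B, Scale A.
Smallest convergent = 0.41. Discriminant values: 0.69, 0.68, 0.58; count ≥ 0.41 → 3.

3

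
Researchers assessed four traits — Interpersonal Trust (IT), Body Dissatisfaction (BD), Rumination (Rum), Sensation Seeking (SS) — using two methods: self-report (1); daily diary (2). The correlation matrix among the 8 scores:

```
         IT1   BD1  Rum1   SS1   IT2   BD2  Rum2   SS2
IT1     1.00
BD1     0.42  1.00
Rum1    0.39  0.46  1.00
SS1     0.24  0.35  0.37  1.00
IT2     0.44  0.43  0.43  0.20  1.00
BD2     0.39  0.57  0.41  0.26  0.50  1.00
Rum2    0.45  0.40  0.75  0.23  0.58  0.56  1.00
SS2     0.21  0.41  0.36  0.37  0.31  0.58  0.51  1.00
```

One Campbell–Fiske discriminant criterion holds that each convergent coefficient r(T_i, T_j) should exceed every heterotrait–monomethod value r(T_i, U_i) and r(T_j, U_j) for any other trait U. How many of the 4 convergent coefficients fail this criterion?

3

Each convergent coefficient versus the relevant comparison correlations:
IT (methods 1·2): 0.44 vs {0.42, 0.50, 0.39, 0.58, 0.24, 0.31} → fail.
BD (methods 1·2): 0.57 vs {0.42, 0.50, 0.46, 0.56, 0.35, 0.58} → fail.
Rum (methods 1·2): 0.75 vs {0.39, 0.58, 0.46, 0.56, 0.37, 0.51} → pass.
SS (methods 1·2): 0.37 vs {0.24, 0.31, 0.35, 0.58, 0.37, 0.51} → fail.
3 of 4 fail.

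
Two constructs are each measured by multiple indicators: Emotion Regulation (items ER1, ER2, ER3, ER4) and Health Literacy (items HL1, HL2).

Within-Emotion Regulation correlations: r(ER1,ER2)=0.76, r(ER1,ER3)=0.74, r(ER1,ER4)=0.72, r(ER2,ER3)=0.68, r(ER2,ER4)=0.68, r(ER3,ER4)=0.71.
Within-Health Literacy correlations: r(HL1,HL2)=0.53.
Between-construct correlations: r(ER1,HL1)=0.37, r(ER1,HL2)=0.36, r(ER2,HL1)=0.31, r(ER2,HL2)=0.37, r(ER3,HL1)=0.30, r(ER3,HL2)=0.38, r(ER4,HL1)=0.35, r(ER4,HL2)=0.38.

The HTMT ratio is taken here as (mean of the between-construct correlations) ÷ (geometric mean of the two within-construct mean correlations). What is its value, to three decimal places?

0.573

Mean heterotrait r = 2.82/8 = 0.3525.
Mean within-ER = 4.29/6 = 0.7150; mean within-HL = 0.53/1 = 0.5300.
Geometric mean = √(0.7150 × 0.5300) = 0.6156.
HTMT = 0.3525 / 0.6156 = 0.573.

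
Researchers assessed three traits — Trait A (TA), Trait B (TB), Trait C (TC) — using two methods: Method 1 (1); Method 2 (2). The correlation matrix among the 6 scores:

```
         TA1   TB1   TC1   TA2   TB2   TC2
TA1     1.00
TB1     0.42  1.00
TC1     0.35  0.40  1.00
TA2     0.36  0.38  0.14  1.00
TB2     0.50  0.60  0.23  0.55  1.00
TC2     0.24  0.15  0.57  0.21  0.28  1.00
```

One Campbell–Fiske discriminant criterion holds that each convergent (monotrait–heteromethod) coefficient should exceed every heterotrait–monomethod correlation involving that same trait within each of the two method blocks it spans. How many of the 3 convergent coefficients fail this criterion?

1

Each convergent coefficient versus the relevant comparison correlations:
TA (methods 1·2): 0.36 vs {0.42, 0.55, 0.35, 0.21} → fail.
TB (methods 1·2): 0.60 vs {0.42, 0.55, 0.40, 0.28} → pass.
TC (methods 1·2): 0.57 vs {0.35, 0.21, 0.40, 0.28} → pass.
1 of 3 fail.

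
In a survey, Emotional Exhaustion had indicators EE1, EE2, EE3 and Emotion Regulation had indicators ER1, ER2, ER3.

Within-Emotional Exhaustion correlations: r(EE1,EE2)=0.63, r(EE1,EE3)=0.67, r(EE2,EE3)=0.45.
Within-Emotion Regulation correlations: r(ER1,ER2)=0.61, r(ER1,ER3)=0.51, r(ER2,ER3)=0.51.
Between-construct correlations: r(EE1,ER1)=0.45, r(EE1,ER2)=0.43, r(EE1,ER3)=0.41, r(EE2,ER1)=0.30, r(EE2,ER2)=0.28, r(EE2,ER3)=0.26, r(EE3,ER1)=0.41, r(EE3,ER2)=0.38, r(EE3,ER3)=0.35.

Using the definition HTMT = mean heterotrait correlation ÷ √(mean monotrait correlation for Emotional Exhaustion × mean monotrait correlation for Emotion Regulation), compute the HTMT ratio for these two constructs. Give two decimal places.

Mean heterotrait r = 3.27/9 = 0.3633.
Mean within-EE = 1.75/3 = 0.5833; mean within-ER = 1.63/3 = 0.5433.
Geometric mean = √(0.5833 × 0.5433) = 0.5629.
HTMT = 0.3633 / 0.5629 = 0.65.

0.65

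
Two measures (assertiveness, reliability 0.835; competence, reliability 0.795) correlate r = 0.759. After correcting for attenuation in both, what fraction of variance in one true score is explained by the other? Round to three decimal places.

Disattenuated r = 0.759 / √(0.835 × 0.795) = 0.759 / 0.8148 = 0.9315.
Shared true-score variance = 0.9315² = 0.8677 ≈ 0.868.

0.868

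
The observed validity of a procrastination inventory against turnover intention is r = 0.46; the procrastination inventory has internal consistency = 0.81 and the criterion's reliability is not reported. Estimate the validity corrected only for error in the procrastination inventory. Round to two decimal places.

Single correction: r_c = r_obs / √r_xx = 0.46 / √0.81 = 0.46 / 0.9000 ≈ 0.51.

0.51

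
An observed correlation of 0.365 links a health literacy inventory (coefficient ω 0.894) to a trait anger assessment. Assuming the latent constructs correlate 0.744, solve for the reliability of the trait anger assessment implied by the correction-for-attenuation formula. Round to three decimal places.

0.269

r_true = r_obs / √(r_xx · r_yy) ⇒ 0.744 = 0.365 / √(0.894 · r_yy).
√(0.894 · r_yy) = 0.365 / 0.744 = 0.4906; 0.894 · r_yy = 0.2407; r_yy = 0.2407 / 0.894 ≈ 0.269.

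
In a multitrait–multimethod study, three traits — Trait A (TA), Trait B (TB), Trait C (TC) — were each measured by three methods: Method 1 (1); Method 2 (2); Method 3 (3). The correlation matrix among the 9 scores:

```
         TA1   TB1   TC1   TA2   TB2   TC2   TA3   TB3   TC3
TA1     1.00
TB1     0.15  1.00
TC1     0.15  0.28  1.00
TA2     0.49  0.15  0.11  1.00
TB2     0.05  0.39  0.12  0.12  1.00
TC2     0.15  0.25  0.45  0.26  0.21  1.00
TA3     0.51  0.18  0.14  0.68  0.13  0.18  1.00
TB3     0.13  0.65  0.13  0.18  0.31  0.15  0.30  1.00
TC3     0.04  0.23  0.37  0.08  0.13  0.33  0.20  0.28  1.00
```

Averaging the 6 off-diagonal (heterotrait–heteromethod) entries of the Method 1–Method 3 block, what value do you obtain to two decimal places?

HTHM values (method 1 × method 3): 0.13, 0.04, 0.18, 0.23, 0.14, 0.13; mean = 0.85/6 = 0.14.

0.14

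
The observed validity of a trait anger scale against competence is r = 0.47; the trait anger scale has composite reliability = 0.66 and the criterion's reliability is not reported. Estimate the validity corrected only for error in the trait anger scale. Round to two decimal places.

0.58

Single correction: r_c = r_obs / √r_xx = 0.47 / √0.66 = 0.47 / 0.8124 ≈ 0.58.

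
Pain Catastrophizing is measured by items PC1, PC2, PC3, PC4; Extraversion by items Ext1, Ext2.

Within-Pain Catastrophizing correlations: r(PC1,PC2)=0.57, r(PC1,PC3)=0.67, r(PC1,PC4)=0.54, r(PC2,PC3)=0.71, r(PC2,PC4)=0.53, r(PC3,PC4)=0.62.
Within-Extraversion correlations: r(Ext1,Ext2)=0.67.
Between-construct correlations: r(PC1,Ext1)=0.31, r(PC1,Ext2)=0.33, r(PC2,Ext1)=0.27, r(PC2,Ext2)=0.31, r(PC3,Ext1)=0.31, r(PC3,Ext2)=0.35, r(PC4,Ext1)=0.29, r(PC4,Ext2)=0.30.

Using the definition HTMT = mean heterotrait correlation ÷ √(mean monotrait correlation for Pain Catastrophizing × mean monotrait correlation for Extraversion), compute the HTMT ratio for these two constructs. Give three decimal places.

0.484

Between-construct mean = 2.47/8 = 0.3088.
Mean within-PC = 3.64/6 = 0.6067; mean within-Ext = 0.67/1 = 0.6700.
Geometric mean = √(0.6067 × 0.6700) = 0.6376.
HTMT = 0.3088 / 0.6376 = 0.484.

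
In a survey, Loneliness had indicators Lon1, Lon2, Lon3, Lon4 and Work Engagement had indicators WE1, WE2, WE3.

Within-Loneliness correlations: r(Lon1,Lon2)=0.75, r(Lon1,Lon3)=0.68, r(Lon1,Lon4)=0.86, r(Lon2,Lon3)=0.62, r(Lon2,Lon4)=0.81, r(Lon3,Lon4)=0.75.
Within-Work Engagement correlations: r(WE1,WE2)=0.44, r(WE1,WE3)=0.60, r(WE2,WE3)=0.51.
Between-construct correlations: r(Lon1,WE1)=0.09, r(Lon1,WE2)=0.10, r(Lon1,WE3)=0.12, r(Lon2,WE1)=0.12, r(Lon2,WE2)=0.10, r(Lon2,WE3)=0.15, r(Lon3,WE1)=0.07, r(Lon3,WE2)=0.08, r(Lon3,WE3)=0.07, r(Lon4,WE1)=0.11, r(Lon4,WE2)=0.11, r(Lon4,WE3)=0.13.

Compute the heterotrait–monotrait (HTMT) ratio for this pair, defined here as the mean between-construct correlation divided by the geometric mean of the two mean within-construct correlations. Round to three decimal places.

0.168

Between-construct mean = 1.25/12 = 0.1042.
Mean within-Lon = 4.47/6 = 0.7450; mean within-WE = 1.55/3 = 0.5167.
Geometric mean = √(0.7450 × 0.5167) = 0.6204.
HTMT = 0.1042 / 0.6204 = 0.168.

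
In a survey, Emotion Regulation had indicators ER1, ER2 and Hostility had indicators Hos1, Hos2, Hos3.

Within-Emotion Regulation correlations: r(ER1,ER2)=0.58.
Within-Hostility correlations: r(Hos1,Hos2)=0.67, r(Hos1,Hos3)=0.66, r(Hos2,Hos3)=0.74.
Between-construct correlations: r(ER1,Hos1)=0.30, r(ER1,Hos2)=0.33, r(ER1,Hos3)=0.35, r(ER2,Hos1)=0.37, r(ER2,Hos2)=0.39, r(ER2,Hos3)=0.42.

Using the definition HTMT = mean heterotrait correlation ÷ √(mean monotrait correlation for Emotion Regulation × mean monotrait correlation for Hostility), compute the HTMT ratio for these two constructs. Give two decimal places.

Mean between = 2.16/6 = 0.3600.
Mean within-ER = 0.58/1 = 0.5800; mean within-Hos = 2.07/3 = 0.6900.
Geometric mean = √(0.5800 × 0.6900) = 0.6326.
HTMT = 0.3600 / 0.6326 = 0.57.

0.57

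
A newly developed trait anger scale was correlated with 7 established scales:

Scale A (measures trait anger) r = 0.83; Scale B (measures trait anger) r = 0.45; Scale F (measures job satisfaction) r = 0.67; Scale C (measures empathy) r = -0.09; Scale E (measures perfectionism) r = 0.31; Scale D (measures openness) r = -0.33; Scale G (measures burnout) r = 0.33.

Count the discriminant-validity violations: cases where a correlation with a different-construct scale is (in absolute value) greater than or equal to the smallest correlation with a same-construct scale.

Convergent (same construct = trait anger): Scale A, Scale B.
Smallest convergent = 0.45. Discriminant |r|: 0.67, 0.09, 0.31, 0.33, 0.33; count ≥ 0.45 → 1.

1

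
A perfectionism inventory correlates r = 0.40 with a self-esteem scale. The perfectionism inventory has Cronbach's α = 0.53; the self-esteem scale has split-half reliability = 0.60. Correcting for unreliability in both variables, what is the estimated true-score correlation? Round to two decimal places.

0.71

r_true = r_obs / √(r_xx · r_yy) = 0.40 / √(0.53 × 0.60) = 0.40 / √0.3180 = 0.40 / 0.5639 ≈ 0.71.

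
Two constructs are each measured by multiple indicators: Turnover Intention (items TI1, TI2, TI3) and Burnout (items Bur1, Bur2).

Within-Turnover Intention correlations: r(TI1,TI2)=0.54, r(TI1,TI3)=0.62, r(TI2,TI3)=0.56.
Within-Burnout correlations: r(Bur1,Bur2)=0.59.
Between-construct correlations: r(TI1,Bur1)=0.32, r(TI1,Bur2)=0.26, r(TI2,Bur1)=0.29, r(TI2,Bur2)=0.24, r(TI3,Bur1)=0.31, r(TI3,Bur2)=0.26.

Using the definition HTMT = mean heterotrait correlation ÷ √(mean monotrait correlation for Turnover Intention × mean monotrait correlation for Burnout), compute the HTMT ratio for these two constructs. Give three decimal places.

0.481

Mean between = 1.68/6 = 0.2800.
Mean within-TI = 1.72/3 = 0.5733; mean within-Bur = 0.59/1 = 0.5900.
Geometric mean = √(0.5733 × 0.5900) = 0.5816.
HTMT = 0.2800 / 0.5816 = 0.481.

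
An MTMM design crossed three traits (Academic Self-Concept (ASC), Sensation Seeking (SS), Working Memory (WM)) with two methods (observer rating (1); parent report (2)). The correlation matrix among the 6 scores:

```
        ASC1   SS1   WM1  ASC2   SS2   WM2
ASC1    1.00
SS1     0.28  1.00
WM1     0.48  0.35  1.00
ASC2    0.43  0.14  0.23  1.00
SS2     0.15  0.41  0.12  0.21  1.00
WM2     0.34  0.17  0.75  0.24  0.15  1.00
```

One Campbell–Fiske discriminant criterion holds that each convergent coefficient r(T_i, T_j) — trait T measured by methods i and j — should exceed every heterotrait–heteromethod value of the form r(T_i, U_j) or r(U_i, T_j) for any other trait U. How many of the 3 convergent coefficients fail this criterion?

Convergent coefficients and their comparison sets:
ASC (methods 1·2): 0.43 vs {0.15, 0.14, 0.34, 0.23} → pass.
SS (methods 1·2): 0.41 vs {0.14, 0.15, 0.17, 0.12} → pass.
WM (methods 1·2): 0.75 vs {0.23, 0.34, 0.12, 0.17} → pass.
0 of 3 fail.

0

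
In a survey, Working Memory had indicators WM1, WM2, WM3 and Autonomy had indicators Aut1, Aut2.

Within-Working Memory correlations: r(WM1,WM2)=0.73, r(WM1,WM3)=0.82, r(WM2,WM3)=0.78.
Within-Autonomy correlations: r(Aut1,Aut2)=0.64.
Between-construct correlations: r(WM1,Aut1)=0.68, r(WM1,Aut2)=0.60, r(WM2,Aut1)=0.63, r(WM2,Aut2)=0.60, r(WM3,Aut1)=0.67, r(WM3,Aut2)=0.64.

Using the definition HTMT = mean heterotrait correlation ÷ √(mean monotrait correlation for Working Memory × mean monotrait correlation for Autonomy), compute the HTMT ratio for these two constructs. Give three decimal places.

Mean heterotrait r = 3.82/6 = 0.6367.
Mean within-WM = 2.33/3 = 0.7767; mean within-Aut = 0.64/1 = 0.6400.
Geometric mean = √(0.7767 × 0.6400) = 0.7050.
HTMT = 0.6367 / 0.7050 = 0.903.

0.903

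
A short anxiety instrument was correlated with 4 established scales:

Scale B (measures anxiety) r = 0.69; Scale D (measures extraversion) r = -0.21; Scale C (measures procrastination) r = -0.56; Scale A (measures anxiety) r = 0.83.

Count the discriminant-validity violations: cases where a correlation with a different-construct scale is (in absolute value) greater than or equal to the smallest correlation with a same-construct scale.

0

Convergent (same construct = anxiety): Scale B, Scale A.
Smallest convergent = 0.69. Discriminant |r|: 0.21, 0.56; count ≥ 0.69 → 0.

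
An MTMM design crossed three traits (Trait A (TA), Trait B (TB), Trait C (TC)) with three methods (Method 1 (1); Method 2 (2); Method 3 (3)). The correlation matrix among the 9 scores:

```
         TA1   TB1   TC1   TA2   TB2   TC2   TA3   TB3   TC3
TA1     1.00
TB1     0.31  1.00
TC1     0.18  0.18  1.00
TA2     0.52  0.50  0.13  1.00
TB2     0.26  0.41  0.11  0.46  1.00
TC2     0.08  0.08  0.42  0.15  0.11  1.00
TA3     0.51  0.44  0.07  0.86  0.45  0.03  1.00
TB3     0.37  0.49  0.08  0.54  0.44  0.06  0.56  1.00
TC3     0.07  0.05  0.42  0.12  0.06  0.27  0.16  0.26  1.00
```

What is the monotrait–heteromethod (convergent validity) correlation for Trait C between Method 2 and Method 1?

0.42

Same trait (TC), different methods: r(TC2, TC1) = 0.42.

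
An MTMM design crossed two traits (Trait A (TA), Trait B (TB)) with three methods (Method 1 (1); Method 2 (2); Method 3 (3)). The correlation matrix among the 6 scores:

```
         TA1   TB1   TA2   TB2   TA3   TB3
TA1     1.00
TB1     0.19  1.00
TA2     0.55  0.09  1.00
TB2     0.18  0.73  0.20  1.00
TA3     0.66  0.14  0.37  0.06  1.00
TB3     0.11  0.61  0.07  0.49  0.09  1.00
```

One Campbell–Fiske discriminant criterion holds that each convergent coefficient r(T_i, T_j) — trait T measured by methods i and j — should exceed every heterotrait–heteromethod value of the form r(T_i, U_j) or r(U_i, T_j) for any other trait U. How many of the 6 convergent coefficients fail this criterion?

0

Checking each validity diagonal entry against its comparison values:
TA (methods 1·2): 0.55 vs {0.18, 0.09} → pass.
TA (methods 1·3): 0.66 vs {0.11, 0.14} → pass.
TA (methods 2·3): 0.37 vs {0.07, 0.06} → pass.
TB (methods 1·2): 0.73 vs {0.09, 0.18} → pass.
TB (methods 1·3): 0.61 vs {0.14, 0.11} → pass.
TB (methods 2·3): 0.49 vs {0.06, 0.07} → pass.
0 of 6 fail.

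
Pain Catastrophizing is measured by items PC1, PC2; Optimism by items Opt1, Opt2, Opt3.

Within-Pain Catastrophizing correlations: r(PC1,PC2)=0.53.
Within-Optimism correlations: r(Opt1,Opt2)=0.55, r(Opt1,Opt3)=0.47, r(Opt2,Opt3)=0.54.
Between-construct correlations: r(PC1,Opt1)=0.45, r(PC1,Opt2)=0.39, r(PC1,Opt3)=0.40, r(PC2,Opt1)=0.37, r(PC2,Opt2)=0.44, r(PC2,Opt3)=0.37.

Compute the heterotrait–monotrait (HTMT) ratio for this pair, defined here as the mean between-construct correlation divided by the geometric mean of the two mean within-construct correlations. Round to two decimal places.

0.77

Mean heterotrait r = 2.42/6 = 0.4033.
Mean within-PC = 0.53/1 = 0.5300; mean within-Opt = 1.56/3 = 0.5200.
Geometric mean = √(0.5300 × 0.5200) = 0.5250.
HTMT = 0.4033 / 0.5250 = 0.77.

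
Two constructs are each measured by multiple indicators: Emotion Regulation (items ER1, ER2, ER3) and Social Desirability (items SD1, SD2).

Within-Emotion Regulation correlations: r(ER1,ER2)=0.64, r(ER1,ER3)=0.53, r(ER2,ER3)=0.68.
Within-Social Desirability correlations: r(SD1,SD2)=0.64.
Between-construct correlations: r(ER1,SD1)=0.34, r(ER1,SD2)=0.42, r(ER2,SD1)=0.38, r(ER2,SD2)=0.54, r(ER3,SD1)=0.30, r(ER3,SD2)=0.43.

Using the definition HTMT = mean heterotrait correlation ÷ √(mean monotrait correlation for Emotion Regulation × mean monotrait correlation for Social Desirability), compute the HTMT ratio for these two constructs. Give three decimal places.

Mean between = 2.41/6 = 0.4017.
Mean within-ER = 1.85/3 = 0.6167; mean within-SD = 0.64/1 = 0.6400.
Geometric mean = √(0.6167 × 0.6400) = 0.6282.
HTMT = 0.4017 / 0.6282 = 0.639.

0.639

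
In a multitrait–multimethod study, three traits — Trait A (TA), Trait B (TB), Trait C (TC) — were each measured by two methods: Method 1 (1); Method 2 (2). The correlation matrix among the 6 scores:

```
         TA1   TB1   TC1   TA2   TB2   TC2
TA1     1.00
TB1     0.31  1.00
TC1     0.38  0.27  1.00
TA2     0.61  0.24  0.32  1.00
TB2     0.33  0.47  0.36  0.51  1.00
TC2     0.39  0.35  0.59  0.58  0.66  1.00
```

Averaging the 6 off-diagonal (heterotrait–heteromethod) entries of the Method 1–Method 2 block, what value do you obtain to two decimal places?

HTHM values (method 1 × method 2): 0.33, 0.39, 0.24, 0.35, 0.32, 0.36; mean = 1.99/6 = 0.33.

0.33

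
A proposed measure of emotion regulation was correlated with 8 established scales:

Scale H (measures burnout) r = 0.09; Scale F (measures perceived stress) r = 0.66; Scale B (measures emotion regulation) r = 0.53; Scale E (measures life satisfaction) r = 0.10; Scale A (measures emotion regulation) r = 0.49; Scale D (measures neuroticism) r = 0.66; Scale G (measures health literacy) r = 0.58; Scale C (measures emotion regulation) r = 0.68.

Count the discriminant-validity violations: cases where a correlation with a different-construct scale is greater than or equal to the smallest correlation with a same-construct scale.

3

Convergent (same construct = emotion regulation): Scale B, Scale A, Scale C.
Smallest convergent = 0.49. Discriminant values: 0.09, 0.66, 0.10, 0.66, 0.58; count ≥ 0.49 → 3.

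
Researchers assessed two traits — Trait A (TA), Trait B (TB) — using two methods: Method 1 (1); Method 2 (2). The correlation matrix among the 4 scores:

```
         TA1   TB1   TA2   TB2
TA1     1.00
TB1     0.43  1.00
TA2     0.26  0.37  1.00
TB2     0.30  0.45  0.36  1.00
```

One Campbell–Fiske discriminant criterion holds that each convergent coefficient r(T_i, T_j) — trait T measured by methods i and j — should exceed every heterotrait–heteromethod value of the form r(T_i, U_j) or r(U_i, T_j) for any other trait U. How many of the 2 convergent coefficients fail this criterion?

1

Checking each validity diagonal entry against its comparison values:
TA (methods 1·2): 0.26 vs {0.30, 0.37} → fail.
TB (methods 1·2): 0.45 vs {0.37, 0.30} → pass.
1 of 2 fail.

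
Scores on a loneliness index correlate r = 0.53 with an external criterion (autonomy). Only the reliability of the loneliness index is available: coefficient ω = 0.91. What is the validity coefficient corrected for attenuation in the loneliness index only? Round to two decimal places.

0.56

Single correction: r_c = r_obs / √r_xx = 0.53 / √0.91 = 0.53 / 0.9539 ≈ 0.56.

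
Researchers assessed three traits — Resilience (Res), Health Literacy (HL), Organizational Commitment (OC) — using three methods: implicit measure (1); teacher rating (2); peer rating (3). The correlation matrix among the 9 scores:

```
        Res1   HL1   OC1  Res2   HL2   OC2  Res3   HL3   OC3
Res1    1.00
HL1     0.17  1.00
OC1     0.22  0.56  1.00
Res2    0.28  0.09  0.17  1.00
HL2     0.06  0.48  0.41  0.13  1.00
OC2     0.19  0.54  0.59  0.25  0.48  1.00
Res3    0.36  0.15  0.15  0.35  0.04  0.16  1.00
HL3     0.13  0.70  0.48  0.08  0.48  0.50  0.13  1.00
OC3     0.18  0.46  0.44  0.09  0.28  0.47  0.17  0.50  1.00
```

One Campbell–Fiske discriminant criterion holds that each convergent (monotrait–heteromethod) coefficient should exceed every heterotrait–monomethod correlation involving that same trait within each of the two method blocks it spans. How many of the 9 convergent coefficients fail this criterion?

4

Convergent coefficients and their comparison sets:
Res (methods 1·2): 0.28 vs {0.17, 0.13, 0.22, 0.25} → pass.
Res (methods 1·3): 0.36 vs {0.17, 0.13, 0.22, 0.17} → pass.
Res (methods 2·3): 0.35 vs {0.13, 0.13, 0.25, 0.17} → pass.
HL (methods 1·2): 0.48 vs {0.17, 0.13, 0.56, 0.48} → fail.
HL (methods 1·3): 0.70 vs {0.17, 0.13, 0.56, 0.50} → pass.
HL (methods 2·3): 0.48 vs {0.13, 0.13, 0.48, 0.50} → fail.
OC (methods 1·2): 0.59 vs {0.22, 0.25, 0.56, 0.48} → pass.
OC (methods 1·3): 0.44 vs {0.22, 0.17, 0.56, 0.50} → fail.
OC (methods 2·3): 0.47 vs {0.25, 0.17, 0.48, 0.50} → fail.
4 of 9 fail.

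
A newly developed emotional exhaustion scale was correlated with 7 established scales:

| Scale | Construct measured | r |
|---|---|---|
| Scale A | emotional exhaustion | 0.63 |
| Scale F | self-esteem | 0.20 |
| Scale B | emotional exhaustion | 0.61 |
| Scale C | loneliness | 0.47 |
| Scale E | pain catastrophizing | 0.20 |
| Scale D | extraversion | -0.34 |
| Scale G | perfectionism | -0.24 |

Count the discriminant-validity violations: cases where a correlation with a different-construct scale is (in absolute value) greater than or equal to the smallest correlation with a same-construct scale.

0

Convergent (same construct = emotional exhaustion): Scale A, Scale B.
Smallest convergent = 0.61. Discriminant |r|: 0.20, 0.47, 0.20, 0.34, 0.24; count ≥ 0.61 → 0.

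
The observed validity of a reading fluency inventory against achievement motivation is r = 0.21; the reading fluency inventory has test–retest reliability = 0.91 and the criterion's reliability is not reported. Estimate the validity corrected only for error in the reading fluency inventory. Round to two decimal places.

Single correction: r_c = r_obs / √r_xx = 0.21 / √0.91 = 0.21 / 0.9539 ≈ 0.22.

0.22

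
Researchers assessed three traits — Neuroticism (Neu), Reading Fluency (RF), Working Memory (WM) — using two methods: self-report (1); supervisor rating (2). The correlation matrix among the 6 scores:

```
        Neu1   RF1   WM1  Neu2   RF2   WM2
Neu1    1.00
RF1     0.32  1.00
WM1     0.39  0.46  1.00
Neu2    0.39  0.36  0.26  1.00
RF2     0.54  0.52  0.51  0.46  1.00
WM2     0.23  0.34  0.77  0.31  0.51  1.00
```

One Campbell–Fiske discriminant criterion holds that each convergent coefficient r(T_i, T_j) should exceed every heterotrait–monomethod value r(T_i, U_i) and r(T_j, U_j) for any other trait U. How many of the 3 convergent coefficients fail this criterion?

1

Convergent coefficients and their comparison sets:
Neu (methods 1·2): 0.39 vs {0.32, 0.46, 0.39, 0.31} → fail.
RF (methods 1·2): 0.52 vs {0.32, 0.46, 0.46, 0.51} → pass.
WM (methods 1·2): 0.77 vs {0.39, 0.31, 0.46, 0.51} → pass.
1 of 3 fail.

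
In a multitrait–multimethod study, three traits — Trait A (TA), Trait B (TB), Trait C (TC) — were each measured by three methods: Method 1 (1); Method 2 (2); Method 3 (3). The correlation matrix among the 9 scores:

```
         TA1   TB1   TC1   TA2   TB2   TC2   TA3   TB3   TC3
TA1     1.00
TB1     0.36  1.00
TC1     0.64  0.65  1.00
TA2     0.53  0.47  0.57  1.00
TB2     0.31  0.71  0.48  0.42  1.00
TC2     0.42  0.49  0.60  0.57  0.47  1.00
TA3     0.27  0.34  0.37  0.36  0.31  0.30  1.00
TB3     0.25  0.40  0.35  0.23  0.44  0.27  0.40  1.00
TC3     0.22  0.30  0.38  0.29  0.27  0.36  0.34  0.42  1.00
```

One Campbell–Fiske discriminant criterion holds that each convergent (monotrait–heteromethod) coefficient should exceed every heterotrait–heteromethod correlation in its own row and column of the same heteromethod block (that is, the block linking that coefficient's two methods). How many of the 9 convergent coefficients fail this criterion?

2

Each convergent coefficient versus the relevant comparison correlations:
TA (methods 1·2): 0.53 vs {0.31, 0.47, 0.42, 0.57} → fail.
TA (methods 1·3): 0.27 vs {0.25, 0.34, 0.22, 0.37} → fail.
TA (methods 2·3): 0.36 vs {0.23, 0.31, 0.29, 0.30} → pass.
TB (methods 1·2): 0.71 vs {0.47, 0.31, 0.49, 0.48} → pass.
TB (methods 1·3): 0.40 vs {0.34, 0.25, 0.30, 0.35} → pass.
TB (methods 2·3): 0.44 vs {0.31, 0.23, 0.27, 0.27} → pass.
TC (methods 1·2): 0.60 vs {0.57, 0.42, 0.48, 0.49} → pass.
TC (methods 1·3): 0.38 vs {0.37, 0.22, 0.35, 0.30} → pass.
TC (methods 2·3): 0.36 vs {0.30, 0.29, 0.27, 0.27} → pass.
2 of 9 fail.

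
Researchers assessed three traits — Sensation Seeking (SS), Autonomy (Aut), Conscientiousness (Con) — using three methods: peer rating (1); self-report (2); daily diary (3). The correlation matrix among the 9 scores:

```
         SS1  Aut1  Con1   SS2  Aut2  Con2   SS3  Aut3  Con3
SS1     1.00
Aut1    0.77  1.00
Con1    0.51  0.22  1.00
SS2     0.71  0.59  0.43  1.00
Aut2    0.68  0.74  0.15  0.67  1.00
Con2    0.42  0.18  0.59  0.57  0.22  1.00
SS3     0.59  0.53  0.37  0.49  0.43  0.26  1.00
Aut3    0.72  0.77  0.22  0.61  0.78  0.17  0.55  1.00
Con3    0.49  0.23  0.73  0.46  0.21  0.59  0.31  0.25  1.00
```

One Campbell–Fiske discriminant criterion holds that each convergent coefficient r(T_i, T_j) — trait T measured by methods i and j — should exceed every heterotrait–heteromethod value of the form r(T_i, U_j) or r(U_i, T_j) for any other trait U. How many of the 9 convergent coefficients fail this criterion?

Convergent coefficients and their comparison sets:
SS (methods 1·2): 0.71 vs {0.68, 0.59, 0.42, 0.43} → pass.
SS (methods 1·3): 0.59 vs {0.72, 0.53, 0.49, 0.37} → fail.
SS (methods 2·3): 0.49 vs {0.61, 0.43, 0.46, 0.26} → fail.
Aut (methods 1·2): 0.74 vs {0.59, 0.68, 0.18, 0.15} → pass.
Aut (methods 1·3): 0.77 vs {0.53, 0.72, 0.23, 0.22} → pass.
Aut (methods 2·3): 0.78 vs {0.43, 0.61, 0.21, 0.17} → pass.
Con (methods 1·2): 0.59 vs {0.43, 0.42, 0.15, 0.18} → pass.
Con (methods 1·3): 0.73 vs {0.37, 0.49, 0.22, 0.23} → pass.
Con (methods 2·3): 0.59 vs {0.26, 0.46, 0.17, 0.21} → pass.
2 of 9 fail.

2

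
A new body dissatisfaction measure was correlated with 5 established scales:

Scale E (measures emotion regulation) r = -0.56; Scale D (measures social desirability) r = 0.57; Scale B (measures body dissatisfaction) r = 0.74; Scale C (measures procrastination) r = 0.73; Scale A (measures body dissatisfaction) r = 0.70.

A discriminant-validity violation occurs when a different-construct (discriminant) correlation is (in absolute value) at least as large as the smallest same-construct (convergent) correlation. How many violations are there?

1

Convergent (same construct = body dissatisfaction): Scale B, Scale A.
Smallest convergent = 0.70. Discriminant |r|: 0.56, 0.57, 0.73; count ≥ 0.70 → 1.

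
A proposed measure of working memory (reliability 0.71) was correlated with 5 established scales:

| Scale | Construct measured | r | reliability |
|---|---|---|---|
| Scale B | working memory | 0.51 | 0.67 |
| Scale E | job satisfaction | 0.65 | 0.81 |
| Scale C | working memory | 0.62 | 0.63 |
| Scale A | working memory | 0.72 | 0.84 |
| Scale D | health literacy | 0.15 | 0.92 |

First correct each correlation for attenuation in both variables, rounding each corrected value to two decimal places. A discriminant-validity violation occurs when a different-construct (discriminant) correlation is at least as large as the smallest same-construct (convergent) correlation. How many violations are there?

1

Disattenuated r (r / √(r_scale · r_new)):
  Scale B (conv): 0.51 / √(0.67·0.71) = 0.74
  Scale E (disc): 0.65 / √(0.81·0.71) = 0.86
  Scale C (conv): 0.62 / √(0.63·0.71) = 0.93
  Scale A (conv): 0.72 / √(0.84·0.71) = 0.93
  Scale D (disc): 0.15 / √(0.92·0.71) = 0.19
Smallest convergent = 0.74. Discriminant values: 0.86, 0.19; count ≥ 0.74 → 1.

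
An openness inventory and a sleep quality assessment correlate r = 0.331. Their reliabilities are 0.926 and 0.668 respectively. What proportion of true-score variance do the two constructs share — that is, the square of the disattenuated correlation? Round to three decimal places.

Disattenuated r = 0.331 / √(0.926 × 0.668) = 0.331 / 0.7865 = 0.4209.
Shared true-score variance = 0.4209² = 0.1772 ≈ 0.177.

0.177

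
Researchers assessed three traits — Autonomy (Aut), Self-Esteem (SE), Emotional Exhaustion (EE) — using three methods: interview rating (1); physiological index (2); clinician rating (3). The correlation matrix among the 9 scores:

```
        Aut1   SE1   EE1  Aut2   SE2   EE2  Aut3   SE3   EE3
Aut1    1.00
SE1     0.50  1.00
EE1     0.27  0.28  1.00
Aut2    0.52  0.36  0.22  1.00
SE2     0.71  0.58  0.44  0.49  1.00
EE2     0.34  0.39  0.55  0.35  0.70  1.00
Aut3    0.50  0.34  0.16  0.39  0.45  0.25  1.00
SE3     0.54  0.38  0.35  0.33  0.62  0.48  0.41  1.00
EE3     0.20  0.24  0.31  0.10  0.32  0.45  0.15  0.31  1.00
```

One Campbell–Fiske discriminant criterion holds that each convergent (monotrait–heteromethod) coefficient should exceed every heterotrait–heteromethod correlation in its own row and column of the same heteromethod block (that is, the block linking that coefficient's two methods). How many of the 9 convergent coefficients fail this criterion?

7

Checking each validity diagonal entry against its comparison values:
Aut (methods 1·2): 0.52 vs {0.71, 0.36, 0.34, 0.22} → fail.
Aut (methods 1·3): 0.50 vs {0.54, 0.34, 0.20, 0.16} → fail.
Aut (methods 2·3): 0.39 vs {0.33, 0.45, 0.10, 0.25} → fail.
SE (methods 1·2): 0.58 vs {0.36, 0.71, 0.39, 0.44} → fail.
SE (methods 1·3): 0.38 vs {0.34, 0.54, 0.24, 0.35} → fail.
SE (methods 2·3): 0.62 vs {0.45, 0.33, 0.32, 0.48} → pass.
EE (methods 1·2): 0.55 vs {0.22, 0.34, 0.44, 0.39} → pass.
EE (methods 1·3): 0.31 vs {0.16, 0.20, 0.35, 0.24} → fail.
EE (methods 2·3): 0.45 vs {0.25, 0.10, 0.48, 0.32} → fail.
7 of 9 fail.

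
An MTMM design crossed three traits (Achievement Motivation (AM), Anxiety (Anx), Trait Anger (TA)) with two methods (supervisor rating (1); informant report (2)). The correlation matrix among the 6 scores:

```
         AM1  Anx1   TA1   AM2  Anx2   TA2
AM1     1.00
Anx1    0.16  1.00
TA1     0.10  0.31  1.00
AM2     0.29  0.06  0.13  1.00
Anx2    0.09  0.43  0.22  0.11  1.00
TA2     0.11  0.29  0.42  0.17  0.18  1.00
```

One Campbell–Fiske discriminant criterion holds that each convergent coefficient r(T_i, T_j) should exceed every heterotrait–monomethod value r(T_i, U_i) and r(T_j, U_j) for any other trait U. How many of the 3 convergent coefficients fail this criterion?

0

Each convergent coefficient versus the relevant comparison correlations:
AM (methods 1·2): 0.29 vs {0.16, 0.11, 0.10, 0.17} → pass.
Anx (methods 1·2): 0.43 vs {0.16, 0.11, 0.31, 0.18} → pass.
TA (methods 1·2): 0.42 vs {0.10, 0.17, 0.31, 0.18} → pass.
0 of 3 fail.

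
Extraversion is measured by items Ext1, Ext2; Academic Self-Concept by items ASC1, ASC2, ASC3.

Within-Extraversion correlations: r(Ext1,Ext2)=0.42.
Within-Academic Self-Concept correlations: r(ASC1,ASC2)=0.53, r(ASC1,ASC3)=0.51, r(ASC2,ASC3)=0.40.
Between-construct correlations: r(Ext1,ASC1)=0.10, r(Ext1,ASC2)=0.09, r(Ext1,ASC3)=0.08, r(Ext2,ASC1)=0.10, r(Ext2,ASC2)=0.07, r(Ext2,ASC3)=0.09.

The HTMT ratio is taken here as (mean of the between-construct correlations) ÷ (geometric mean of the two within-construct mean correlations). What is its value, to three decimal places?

0.197

Mean between = 0.53/6 = 0.0883.
Mean within-Ext = 0.42/1 = 0.4200; mean within-ASC = 1.44/3 = 0.4800.
Geometric mean = √(0.4200 × 0.4800) = 0.4490.
HTMT = 0.0883 / 0.4490 = 0.197.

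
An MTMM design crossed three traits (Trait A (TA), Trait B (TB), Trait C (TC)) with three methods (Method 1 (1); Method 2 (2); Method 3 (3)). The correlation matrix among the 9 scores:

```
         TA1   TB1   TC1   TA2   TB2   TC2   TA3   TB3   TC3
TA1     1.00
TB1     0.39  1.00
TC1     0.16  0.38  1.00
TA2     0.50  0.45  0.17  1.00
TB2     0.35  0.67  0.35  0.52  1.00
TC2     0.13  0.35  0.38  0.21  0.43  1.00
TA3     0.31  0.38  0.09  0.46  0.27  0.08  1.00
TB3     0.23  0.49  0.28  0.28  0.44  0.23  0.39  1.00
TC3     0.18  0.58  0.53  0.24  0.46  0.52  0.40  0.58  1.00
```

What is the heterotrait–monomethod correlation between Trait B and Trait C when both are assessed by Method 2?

0.43

Different traits, same method: r(TB2, TC2) = 0.43.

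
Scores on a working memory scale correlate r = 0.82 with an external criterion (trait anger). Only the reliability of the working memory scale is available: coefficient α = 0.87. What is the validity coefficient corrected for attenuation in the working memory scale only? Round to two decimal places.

0.88

Single correction: r_c = r_obs / √r_xx = 0.82 / √0.87 = 0.82 / 0.9327 ≈ 0.88.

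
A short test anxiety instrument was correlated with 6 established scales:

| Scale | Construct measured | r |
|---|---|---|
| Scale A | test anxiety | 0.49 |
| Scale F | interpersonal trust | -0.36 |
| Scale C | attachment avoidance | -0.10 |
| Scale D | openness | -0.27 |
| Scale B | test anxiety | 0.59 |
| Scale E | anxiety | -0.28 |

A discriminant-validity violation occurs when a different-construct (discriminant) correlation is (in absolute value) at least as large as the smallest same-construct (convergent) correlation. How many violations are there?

Convergent (same construct = test anxiety): Scale A, Scale B.
Smallest convergent = 0.49. Discriminant |r|: 0.36, 0.10, 0.27, 0.28; count ≥ 0.49 → 0.

0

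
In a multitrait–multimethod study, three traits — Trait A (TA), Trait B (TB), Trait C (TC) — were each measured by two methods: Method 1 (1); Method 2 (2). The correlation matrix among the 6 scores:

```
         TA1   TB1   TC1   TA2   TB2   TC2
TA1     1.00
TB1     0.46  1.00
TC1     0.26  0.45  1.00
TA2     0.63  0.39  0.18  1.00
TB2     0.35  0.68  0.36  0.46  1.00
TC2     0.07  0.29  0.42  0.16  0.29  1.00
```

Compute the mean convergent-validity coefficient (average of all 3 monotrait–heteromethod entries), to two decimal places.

0.58

Convergent values: 0.63, 0.68, 0.42; mean = 1.73/3 = 0.58.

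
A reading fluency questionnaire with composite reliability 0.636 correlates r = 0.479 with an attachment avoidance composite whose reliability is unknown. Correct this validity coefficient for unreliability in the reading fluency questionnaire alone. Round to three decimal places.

Single correction: r_c = r_obs / √r_xx = 0.479 / √0.636 = 0.479 / 0.7975 ≈ 0.601.

0.601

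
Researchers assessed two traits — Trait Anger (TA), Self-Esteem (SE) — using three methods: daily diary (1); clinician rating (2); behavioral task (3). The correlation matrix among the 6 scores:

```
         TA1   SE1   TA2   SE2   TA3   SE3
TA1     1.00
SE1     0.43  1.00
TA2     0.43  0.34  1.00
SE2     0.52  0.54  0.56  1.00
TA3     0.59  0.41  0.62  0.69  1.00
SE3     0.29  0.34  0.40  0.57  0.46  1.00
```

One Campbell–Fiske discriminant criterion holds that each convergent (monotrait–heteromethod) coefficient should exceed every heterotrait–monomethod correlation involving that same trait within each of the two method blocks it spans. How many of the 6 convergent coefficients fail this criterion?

Convergent coefficients and their comparison sets:
TA (methods 1·2): 0.43 vs {0.43, 0.56} → fail.
TA (methods 1·3): 0.59 vs {0.43, 0.46} → pass.
TA (methods 2·3): 0.62 vs {0.56, 0.46} → pass.
SE (methods 1·2): 0.54 vs {0.43, 0.56} → fail.
SE (methods 1·3): 0.34 vs {0.43, 0.46} → fail.
SE (methods 2·3): 0.57 vs {0.56, 0.46} → pass.
3 of 6 fail.

3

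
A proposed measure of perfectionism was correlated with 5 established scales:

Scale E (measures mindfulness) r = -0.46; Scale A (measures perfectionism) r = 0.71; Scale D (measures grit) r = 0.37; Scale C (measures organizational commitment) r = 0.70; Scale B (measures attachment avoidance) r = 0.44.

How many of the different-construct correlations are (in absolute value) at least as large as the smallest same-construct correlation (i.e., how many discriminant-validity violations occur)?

Convergent (same construct = perfectionism): Scale A.
Smallest convergent = 0.71. Discriminant |r|: 0.46, 0.37, 0.70, 0.44; count ≥ 0.71 → 0.

0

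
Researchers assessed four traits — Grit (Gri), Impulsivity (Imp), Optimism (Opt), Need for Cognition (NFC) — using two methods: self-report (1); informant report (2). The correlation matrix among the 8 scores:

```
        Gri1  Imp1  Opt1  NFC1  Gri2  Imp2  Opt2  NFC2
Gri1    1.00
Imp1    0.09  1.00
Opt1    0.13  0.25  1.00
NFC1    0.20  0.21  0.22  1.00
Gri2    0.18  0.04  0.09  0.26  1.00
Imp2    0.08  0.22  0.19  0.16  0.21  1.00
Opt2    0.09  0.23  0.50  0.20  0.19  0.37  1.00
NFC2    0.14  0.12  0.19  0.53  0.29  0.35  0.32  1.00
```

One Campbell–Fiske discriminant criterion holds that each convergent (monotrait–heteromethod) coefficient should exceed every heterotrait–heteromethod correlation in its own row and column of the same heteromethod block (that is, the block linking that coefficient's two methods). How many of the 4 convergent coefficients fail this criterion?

2

Convergent coefficients and their comparison sets:
Gri (methods 1·2): 0.18 vs {0.08, 0.04, 0.09, 0.09, 0.14, 0.26} → fail.
Imp (methods 1·2): 0.22 vs {0.04, 0.08, 0.23, 0.19, 0.12, 0.16} → fail.
Opt (methods 1·2): 0.50 vs {0.09, 0.09, 0.19, 0.23, 0.19, 0.20} → pass.
NFC (methods 1·2): 0.53 vs {0.26, 0.14, 0.16, 0.12, 0.20, 0.19} → pass.
2 of 4 fail.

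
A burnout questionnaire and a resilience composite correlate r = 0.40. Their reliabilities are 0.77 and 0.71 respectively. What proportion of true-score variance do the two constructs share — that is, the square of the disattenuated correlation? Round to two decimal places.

0.29

Disattenuated r = 0.40 / √(0.77 × 0.71) = 0.40 / 0.7394 = 0.5410.
Shared true-score variance = 0.5410² = 0.2927 ≈ 0.29.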